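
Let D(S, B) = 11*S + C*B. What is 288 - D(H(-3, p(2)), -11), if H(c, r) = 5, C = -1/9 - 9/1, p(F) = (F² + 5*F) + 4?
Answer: 1195/9 ≈ 132.78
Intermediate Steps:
p(F) = 4 + F² + 5*F
C = -82/9 (C = -1*⅑ - 9*1 = -⅑ - 9 = -82/9 ≈ -9.1111)
D(S, B) = 11*S - 82*B/9
288 - D(H(-3, p(2)), -11) = 288 - (11*5 - 82/9*(-11)) = 288 - (55 + 902/9) = 288 - 1*1397/9 = 288 - 1397/9 = 1195/9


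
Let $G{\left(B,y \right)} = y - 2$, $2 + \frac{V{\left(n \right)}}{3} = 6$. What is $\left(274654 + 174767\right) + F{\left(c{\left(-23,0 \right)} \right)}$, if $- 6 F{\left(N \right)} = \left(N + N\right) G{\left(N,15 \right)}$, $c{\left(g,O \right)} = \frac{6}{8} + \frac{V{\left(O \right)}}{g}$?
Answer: $\frac{41346641}{92} \approx 4.4942 \cdot 10^{5}$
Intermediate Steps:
$V{\left(n \right)} = 12$ ($V{\left(n \right)} = -6 + 3 \cdot 6 = -6 + 18 = 12$)
$G{\left(B,y \right)} = -2 + y$ ($G{\left(B,y \right)} = y - 2 = -2 + y$)
$c{\left(g,O \right)} = \frac{3}{4} + \frac{12}{g}$ ($c{\left(g,O \right)} = \frac{6}{8} + \frac{12}{g} = 6 \cdot \frac{1}{8} + \frac{12}{g} = \frac{3}{4} + \frac{12}{g}$)
$F{\left(N \right)} = - \frac{13 N}{3}$ ($F{\left(N \right)} = - \frac{\left(N + N\right) \left(-2 + 15\right)}{6} = - \frac{2 N 13}{6} = - \frac{26 N}{6} = - \frac{13 N}{3}$)
$\left(274654 + 174767\right) + F{\left(c{\left(-23,0 \right)} \right)} = \left(274654 + 174767\right) - \frac{13 \left(\frac{3}{4} + \frac{12}{-23}\right)}{3} = 449421 - \frac{13 \left(\frac{3}{4} + 12 \left(- \frac{1}{23}\right)\right)}{3} = 449421 - \frac{13 \left(\frac{3}{4} - \frac{12}{23}\right)}{3} = 449421 - \frac{91}{92} = \frac{41346641}{92}$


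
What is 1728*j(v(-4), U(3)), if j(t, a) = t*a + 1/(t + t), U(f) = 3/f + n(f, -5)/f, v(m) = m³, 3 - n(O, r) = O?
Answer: -221211/2 ≈ -1.1061e+5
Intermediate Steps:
n(O, r) = 3 - O
U(f) = 3/f + (3 - f)/f
j(t, a) = 1/(2*t) + a*t (j(t, a) = a*t + 1/(2*t) = 1/(2*t) + a*t)
1728*j(v(-4), U(3)) = 1728*(1/(2*((-4)³)) + ((6 - 1*3)/3)*(-4)³) = 1728*((½)/(-64) + ((6 - 3)/3)*(-64)) = 1728*((½)*(-1/64) + ((⅓)*3)*(-64)) = 1728*(-1/128 + 1*(-64)) = 1728*(-1/128 - 64) = 1728*(-8193/128) = -221211/2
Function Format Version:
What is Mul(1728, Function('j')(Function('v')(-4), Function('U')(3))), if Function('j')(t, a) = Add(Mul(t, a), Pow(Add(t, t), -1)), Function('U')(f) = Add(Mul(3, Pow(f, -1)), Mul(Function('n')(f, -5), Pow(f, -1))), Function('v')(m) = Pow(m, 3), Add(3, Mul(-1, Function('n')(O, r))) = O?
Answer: Rational(-221211, 2) ≈ -1.1061e+5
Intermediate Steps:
Function('n')(O, r) = Add(3, Mul(-1, O))
Function('U')(f) = Add(Mul(3, Pow(f, -1)), Mul(Pow(f, -1), Add(3, Mul(-1, f)))) (Function('U')(f) = Add(Mul(3, Pow(f, -1)), Mul(Add(3, Mul(-1, f)), Pow(f, -1))) = Add(Mul(3, Pow(f, -1)), Mul(Pow(f, -1), Add(3, Mul(-1, f)))))
Function('j')(t, a) = Add(Mul(Rational(1, 2), Pow(t, -1)), Mul(a, t)) (Function('j')(t, a) = Add(Mul(a, t), Pow(Mul(2, t), -1)) = Add(Mul(a, t), Mul(Rational(1, 2), Pow(t, -1))) = Add(Mul(Rational(1, 2), Pow(t, -1)), Mul(a, t)))
Mul(1728, Function('j')(Function('v')(-4), Function('U')(3))) = Mul(1728, Add(Mul(Rational(1, 2), Pow(Pow(-4, 3), -1)), Mul(Mul(Pow(3, -1), Add(6, Mul(-1, 3))), Pow(-4, 3)))) = Mul(1728, Add(Mul(Rational(1, 2), Pow(-64, -1)), Mul(Mul(Rational(1, 3), Add(6, -3)), -64))) = Mul(1728, Add(Mul(Rational(1, 2), Rational(-1, 64)), Mul(Mul(Rational(1, 3), 3), -64))) = Mul(1728, Add(Rational(-1, 128), Mul(1, -64))) = Mul(1728, Add(Rational(-1, 128), -64)) = Mul(1728, Rational(-8193, 128)) = Rational(-221211, 2)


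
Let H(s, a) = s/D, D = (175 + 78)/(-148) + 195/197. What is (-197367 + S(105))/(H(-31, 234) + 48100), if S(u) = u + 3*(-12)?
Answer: -2069754669/505044968 ≈ -4.0982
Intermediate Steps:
D = -20981/29156 (D = 253*(-1/148) + 195*(1/197) = -253/148 + 195/197 = -20981/29156 ≈ -0.71961)
H(s, a) = -29156*s/20981 (H(s, a) = s/(-20981/29156) = s*(-29156/20981) = -29156*s/20981)
S(u) = -36 + u (S(u) = u - 36 = -36 + u)
(-197367 + S(105))/(H(-31, 234) + 48100) = (-197367 + (-36 + 105))/(-29156/20981*(-31) + 48100) = (-197367 + 69)/(903836/20981 + 48100) = -197298/1010089936/20981 = -197298*20981/1010089936 = -2069754669/505044968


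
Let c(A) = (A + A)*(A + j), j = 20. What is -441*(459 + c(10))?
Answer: -467019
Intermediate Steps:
c(A) = 2*A*(20 + A) (c(A) = (A + A)*(A + 20) = (2*A)*(20 + A) = 2*A*(20 + A))
-441*(459 + c(10)) = -441*(459 + 2*10*(20 + 10)) = -441*(459 + 2*10*30) = -441*(459 + 600) = -441*1059 = -467019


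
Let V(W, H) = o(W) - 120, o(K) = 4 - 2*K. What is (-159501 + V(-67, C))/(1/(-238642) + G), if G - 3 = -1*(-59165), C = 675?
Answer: -38059342086/14119969855 ≈ -2.6954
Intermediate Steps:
G = 59168 (G = 3 - 1*(-59165) = 3 + 59165 = 59168)
V(W, H) = -116 - 2*W (V(W, H) = (4 - 2*W) - 120 = -116 - 2*W)
(-159501 + V(-67, C))/(1/(-238642) + G) = (-159501 + (-116 - 2*(-67)))/(1/(-238642) + 59168) = (-159501 + (-116 + 134))/(-1/238642 + 59168) = (-159501 + 18)/(14119969855/238642) = -159483*238642/14119969855 = -38059342086/14119969855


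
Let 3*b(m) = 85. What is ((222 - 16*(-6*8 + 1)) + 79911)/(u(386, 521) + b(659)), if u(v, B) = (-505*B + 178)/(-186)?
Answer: 5014870/89399 ≈ 56.095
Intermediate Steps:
u(v, B) = -89/93 + 505*B/186 (u(v, B) = (178 - 505*B)*(-1/186) = -89/93 + 505*B/186)
b(m) = 85/3 (b(m) = (⅓)*85 = 85/3)
((222 - 16*(-6*8 + 1)) + 79911)/(u(386, 521) + b(659)) = ((222 - 16*(-6*8 + 1)) + 79911)/((-89/93 + (505/186)*521) + 85/3) = ((222 - 16*(-48 + 1)) + 79911)/((-89/93 + 263105/186) + 85/3) = ((222 - 16*(-47)) + 79911)/(262927/186 + 85/3) = ((222 + 752) + 79911)/(89399/62) = (974 + 79911)*(62/89399) = 80885*(62/89399) = 5014870/89399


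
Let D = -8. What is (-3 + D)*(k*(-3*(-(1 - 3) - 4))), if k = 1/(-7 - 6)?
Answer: 66/13 ≈ 5.0769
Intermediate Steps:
k = -1/13 (k = 1/(-13) = -1/13 ≈ -0.076923)
(-3 + D)*(k*(-3*(-(1 - 3) - 4))) = (-3 - 8)*(-(-3)*(-(1 - 3) - 4)/13) = -(-11)*(-3*(-1*(-2) - 4))/13 = -(-11)*(-3*(2 - 4))/13 = -(-11)*(-3*(-2))/13 = -(-11)*6/13 = -11*(-6/13) = 66/13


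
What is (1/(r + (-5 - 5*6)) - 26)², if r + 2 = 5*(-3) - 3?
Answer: 2047761/3025 ≈ 676.95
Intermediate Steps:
r = -20 (r = -2 + (5*(-3) - 3) = -2 + (-15 - 3) = -2 - 18 = -20)
(1/(r + (-5 - 5*6)) - 26)² = (1/(-20 + (-5 - 5*6)) - 26)² = (1/(-20 + (-5 - 30)) - 26)² = (1/(-20 - 35) - 26)² = (1/(-55) - 26)² = (-1/55 - 26)² = (-1431/55)² = 2047761/3025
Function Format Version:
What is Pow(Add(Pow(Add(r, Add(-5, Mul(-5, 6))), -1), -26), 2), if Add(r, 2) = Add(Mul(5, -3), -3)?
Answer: Rational(2047761, 3025) ≈ 676.95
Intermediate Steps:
r = -20 (r = Add(-2, Add(Mul(5, -3), -3)) = Add(-2, Add(-15, -3)) = Add(-2, -18) = -20)
Pow(Add(Pow(Add(r, Add(-5, Mul(-5, 6))), -1), -26), 2) = Pow(Add(Pow(Add(-20, Add(-5, Mul(-5, 6))), -1), -26), 2) = Pow(Add(Pow(Add(-20, Add(-5, -30)), -1), -26), 2) = Pow(Add(Pow(Add(-20, -35), -1), -26), 2) = Pow(Add(Pow(-55, -1), -26), 2) = Pow(Add(Rational(-1, 55), -26), 2) = Pow(Rational(-1431, 55), 2) = Rational(2047761, 3025)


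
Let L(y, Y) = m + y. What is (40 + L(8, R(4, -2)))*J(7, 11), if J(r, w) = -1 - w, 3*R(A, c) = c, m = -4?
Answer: -528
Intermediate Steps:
R(A, c) = c/3
L(y, Y) = -4 + y
(40 + L(8, R(4, -2)))*J(7, 11) = (40 + (-4 + 8))*(-1 - 1*11) = (40 + 4)*(-1 - 11) = 44*(-12) = -528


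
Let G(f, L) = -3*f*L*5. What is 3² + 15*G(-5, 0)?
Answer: 9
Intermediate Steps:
G(f, L) = -15*L*f (G(f, L) = -3*L*f*5 = -15*L*f)
3² + 15*G(-5, 0) = 3² + 15*(-15*0*(-5)) = 9 + 15*0 = 9 + 0 = 9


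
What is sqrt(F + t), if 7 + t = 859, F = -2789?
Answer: I*sqrt(1937) ≈ 44.011*I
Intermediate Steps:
t = 852 (t = -7 + 859 = 852)
sqrt(F + t) = sqrt(-2789 + 852) = sqrt(-1937) = I*sqrt(1937)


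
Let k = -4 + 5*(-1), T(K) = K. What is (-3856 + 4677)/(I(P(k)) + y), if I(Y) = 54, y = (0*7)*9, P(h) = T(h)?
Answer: 821/54 ≈ 15.204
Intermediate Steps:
k = -9 (k = -4 - 5 = -9)
P(h) = h
y = 0 (y = 0*9 = 0)
(-3856 + 4677)/(I(P(k)) + y) = (-3856 + 4677)/(54 + 0) = 821/54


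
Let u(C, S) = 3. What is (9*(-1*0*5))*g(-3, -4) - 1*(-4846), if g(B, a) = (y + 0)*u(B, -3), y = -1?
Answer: 4846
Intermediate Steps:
g(B, a) = -3 (g(B, a) = (-1 + 0)*3 = -1*3 = -3)
(9*(-1*0*5))*g(-3, -4) - 1*(-4846) = (9*(-1*0*5))*(-3) - 1*(-4846) = (9*(0*5))*(-3) + 4846 = (9*0)*(-3) + 4846 = 0*(-3) + 4846 = 0 + 4846 = 4846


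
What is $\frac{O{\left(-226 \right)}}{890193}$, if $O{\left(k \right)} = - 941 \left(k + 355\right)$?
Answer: $- \frac{40463}{296731} \approx -0.13636$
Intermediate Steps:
$O{\left(k \right)} = -334055 - 941 k$ ($O{\left(k \right)} = - 941 \left(355 + k\right) = -334055 - 941 k$)
$\frac{O{\left(-226 \right)}}{890193} = \frac{-334055 - -212666}{890193} = \left(-334055 + 212666\right) \frac{1}{890193} = \left(-121389\right) \frac{1}{890193} = - \frac{40463}{296731}$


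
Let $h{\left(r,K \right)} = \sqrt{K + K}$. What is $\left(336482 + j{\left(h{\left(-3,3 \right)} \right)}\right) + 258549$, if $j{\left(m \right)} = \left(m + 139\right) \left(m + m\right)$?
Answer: $595043 + 278 \sqrt{6} \approx 5.9572 \cdot 10^{5}$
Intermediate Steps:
$h{\left(r,K \right)} = \sqrt{2} \sqrt{K}$ ($h{\left(r,K \right)} = \sqrt{2 K} = \sqrt{2} \sqrt{K}$)
$j{\left(m \right)} = 2 m \left(139 + m\right)$ ($j{\left(m \right)} = \left(139 + m\right) 2 m = 2 m \left(139 + m\right)$)
$\left(336482 + j{\left(h{\left(-3,3 \right)} \right)}\right) + 258549 = \left(336482 + 2 \sqrt{2} \sqrt{3} \left(139 + \sqrt{2} \sqrt{3}\right)\right) + 258549 = \left(336482 + 2 \sqrt{6} \left(139 + \sqrt{6}\right)\right) + 258549 = 595031 + 2 \sqrt{6} \left(139 + \sqrt{6}\right)$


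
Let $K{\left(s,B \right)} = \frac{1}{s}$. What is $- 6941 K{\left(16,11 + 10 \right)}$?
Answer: $- \frac{6941}{16} \approx -433.81$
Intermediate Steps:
$- 6941 K{\left(16,11 + 10 \right)} = - \frac{6941}{16}$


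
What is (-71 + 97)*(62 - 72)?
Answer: -260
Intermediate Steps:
(-71 + 97)*(62 - 72) = 26*(-10) = -260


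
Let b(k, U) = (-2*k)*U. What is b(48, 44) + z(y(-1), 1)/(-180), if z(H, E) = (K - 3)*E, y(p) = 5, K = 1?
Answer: -380159/90 ≈ -4224.0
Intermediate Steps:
b(k, U) = -2*U*k
z(H, E) = -2*E (z(H, E) = (1 - 3)*E = -2*E)
b(48, 44) + z(y(-1), 1)/(-180) = -2*44*48 - 2*1/(-180) = -4224 - 2*(-1/180) = -4224 + 1/90 = -380159/90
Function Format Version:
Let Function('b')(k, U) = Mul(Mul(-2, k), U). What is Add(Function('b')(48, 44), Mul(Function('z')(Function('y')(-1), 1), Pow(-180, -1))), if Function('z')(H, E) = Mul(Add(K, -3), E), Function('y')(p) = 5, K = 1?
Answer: Rational(-380159, 90) ≈ -4224.0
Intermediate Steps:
Function('b')(k, U) = Mul(-2, U, k)
Function('z')(H, E) = Mul(-2, E) (Function('z')(H, E) = Mul(Add(1, -3), E) = Mul(-2, E))
Add(Function('b')(48, 44), Mul(Function('z')(Function('y')(-1), 1), Pow(-180, -1))) = Add(Mul(-2, 44, 48), Mul(Mul(-2, 1), Pow(-180, -1))) = Add(-4224, Mul(-2, Rational(-1, 180))) = Add(-4224, Rational(1, 90)) = Rational(-380159, 90)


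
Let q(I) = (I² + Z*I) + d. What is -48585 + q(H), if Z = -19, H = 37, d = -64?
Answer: -47983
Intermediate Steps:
q(I) = -64 + I² - 19*I (q(I) = (I² - 19*I) - 64 = -64 + I² - 19*I)
-48585 + q(H) = -48585 + (-64 + 37² - 19*37) = -48585 + (-64 + 1369 - 703) = -48585 + 602 = -47983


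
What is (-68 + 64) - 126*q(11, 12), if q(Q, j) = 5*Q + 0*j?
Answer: -6934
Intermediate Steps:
q(Q, j) = 5*Q (q(Q, j) = 5*Q + 0 = 5*Q)
(-68 + 64) - 126*q(11, 12) = (-68 + 64) - 630*11 = -4 - 126*55 = -4 - 6930 = -6934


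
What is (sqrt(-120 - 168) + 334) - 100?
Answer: 234 + 12*I*sqrt(2) ≈ 234.0 + 16.971*I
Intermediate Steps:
(sqrt(-120 - 168) + 334) - 100 = (sqrt(-288) + 334) - 100 = (12*I*sqrt(2) + 334) - 100 = (334 + 12*I*sqrt(2)) - 100 = 234 + 12*I*sqrt(2)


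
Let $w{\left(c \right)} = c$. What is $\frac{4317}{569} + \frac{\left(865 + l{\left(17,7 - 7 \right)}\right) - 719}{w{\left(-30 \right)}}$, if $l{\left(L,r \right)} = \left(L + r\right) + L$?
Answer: $\frac{903}{569} \approx 1.587$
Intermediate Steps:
$l{\left(L,r \right)} = r + 2 L$
$\frac{4317}{569} + \frac{\left(865 + l{\left(17,7 - 7 \right)}\right) - 719}{w{\left(-30 \right)}} = \frac{4317}{569} + \frac{\left(865 + \left(\left(7 - 7\right) + 2 \cdot 17\right)\right) - 719}{-30} = 4317 \cdot \frac{1}{569} + \left(\left(865 + \left(\left(7 - 7\right) + 34\right)\right) - 719\right) \left(- \frac{1}{30}\right) = \frac{4317}{569} + \left(\left(865 + \left(0 + 34\right)\right) - 719\right) \left(- \frac{1}{30}\right) = \frac{4317}{569} + \left(\left(865 + 34\right) - 719\right) \left(- \frac{1}{30}\right) = \frac{4317}{569} + \left(899 - 719\right) \left(- \frac{1}{30}\right) = \frac{4317}{569} + 180 \left(- \frac{1}{30}\right) = \frac{4317}{569} - 6 = \frac{903}{569}$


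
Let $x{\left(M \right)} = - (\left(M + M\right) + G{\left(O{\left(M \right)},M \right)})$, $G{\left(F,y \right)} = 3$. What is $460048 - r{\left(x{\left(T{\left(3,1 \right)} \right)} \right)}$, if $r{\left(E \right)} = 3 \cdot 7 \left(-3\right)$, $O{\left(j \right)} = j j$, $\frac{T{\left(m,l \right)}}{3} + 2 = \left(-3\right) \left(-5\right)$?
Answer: $460111$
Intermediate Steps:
$T{\left(m,l \right)} = 39$ ($T{\left(m,l \right)} = -6 + 3 \left(\left(-3\right) \left(-5\right)\right) = -6 + 3 \cdot 15 = -6 + 45 = 39$)
$O{\left(j \right)} = j^{2}$
$x{\left(M \right)} = -3 - 2 M$ ($x{\left(M \right)} = - (\left(M + M\right) + 3) = - (2 M + 3) = - (3 + 2 M) = -3 - 2 M$)
$r{\left(E \right)} = -63$ ($r{\left(E \right)} = 21 \left(-3\right) = -63$)
$460048 - r{\left(x{\left(T{\left(3,1 \right)} \right)} \right)} = 460048 - -63 = 460048 + 63 = 460111$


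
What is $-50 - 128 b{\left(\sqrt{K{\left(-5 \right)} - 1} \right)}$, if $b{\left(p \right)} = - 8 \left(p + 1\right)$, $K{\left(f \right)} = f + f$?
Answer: $974 + 1024 i \sqrt{11} \approx 974.0 + 3396.2 i$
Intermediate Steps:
$K{\left(f \right)} = 2 f$
$b{\left(p \right)} = -8 - 8 p$ ($b{\left(p \right)} = - 8 \left(1 + p\right) = -8 - 8 p$)
$-50 - 128 b{\left(\sqrt{K{\left(-5 \right)} - 1} \right)} = -50 - 128 \left(-8 - 8 \sqrt{2 \left(-5\right) - 1}\right) = -50 - 128 \left(-8 - 8 \sqrt{-10 - 1}\right) = -50 - 128 \left(-8 - 8 \sqrt{-11}\right) = -50 - 128 \left(-8 - 8 i \sqrt{11}\right) = -50 + \left(1024 + 1024 i \sqrt{11}\right) = 974 + 1024 i \sqrt{11}$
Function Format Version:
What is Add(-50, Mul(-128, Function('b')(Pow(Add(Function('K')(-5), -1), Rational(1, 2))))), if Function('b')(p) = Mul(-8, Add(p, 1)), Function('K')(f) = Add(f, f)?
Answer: Add(974, Mul(1024, I, Pow(11, Rational(1, 2)))) ≈ Add(974.00, Mul(3396.2, I))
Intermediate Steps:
Function('K')(f) = Mul(2, f)
Function('b')(p) = Add(-8, Mul(-8, p)) (Function('b')(p) = Mul(-8, Add(1, p)) = Add(-8, Mul(-8, p)))
Add(-50, Mul(-128, Function('b')(Pow(Add(Function('K')(-5), -1), Rational(1, 2))))) = Add(-50, Mul(-128, Add(-8, Mul(-8, Pow(Add(Mul(2, -5), -1), Rational(1, 2)))))) = Add(-50, Mul(-128, Add(-8, Mul(-8, Pow(Add(-10, -1), Rational(1, 2)))))) = Add(-50, Mul(-128, Add(-8, Mul(-8, Pow(-11, Rational(1, 2)))))) = Add(-50, Mul(-128, Add(-8, Mul(-8, Mul(I, Pow(11, Rational(1, 2))))))) = Add(-50, Mul(-128, Add(-8, Mul(-8, I, Pow(11, Rational(1, 2)))))) = Add(-50, Add(1024, Mul(1024, I, Pow(11, Rational(1, 2))))) = Add(974, Mul(1024, I, Pow(11, Rational(1, 2))))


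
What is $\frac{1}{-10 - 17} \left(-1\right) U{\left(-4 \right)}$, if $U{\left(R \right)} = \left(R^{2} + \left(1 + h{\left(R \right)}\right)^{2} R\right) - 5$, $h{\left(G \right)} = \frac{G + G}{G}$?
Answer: $- \frac{25}{27} \approx -0.92593$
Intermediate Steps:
$h{\left(G \right)} = 2$ ($h{\left(G \right)} = \frac{2 G}{G} = 2$)
$U{\left(R \right)} = -5 + R^{2} + 9 R$ ($U{\left(R \right)} = \left(R^{2} + \left(1 + 2\right)^{2} R\right) - 5 = \left(R^{2} + 3^{2} R\right) - 5 = \left(R^{2} + 9 R\right) - 5 = -5 + R^{2} + 9 R$)
$\frac{1}{-10 - 17} \left(-1\right) U{\left(-4 \right)} = \frac{1}{-10 - 17} \left(-1\right) \left(-5 + \left(-4\right)^{2} + 9 \left(-4\right)\right) = \frac{1}{-27} \left(-1\right) \left(-5 + 16 - 36\right) = \left(- \frac{1}{27}\right) \left(-1\right) \left(-25\right) = \frac{1}{27} \left(-25\right) = - \frac{25}{27}$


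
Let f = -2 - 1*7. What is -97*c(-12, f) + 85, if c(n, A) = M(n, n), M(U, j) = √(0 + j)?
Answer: 85 - 194*I*√3 ≈ 85.0 - 336.02*I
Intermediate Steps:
f = -9 (f = -2 - 7 = -9)
M(U, j) = √j
c(n, A) = √n
-97*c(-12, f) + 85 = -194*I*√3 + 85 = 85 - 194*I*√3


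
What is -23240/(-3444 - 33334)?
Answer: 1660/2627 ≈ 0.63190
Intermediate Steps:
-23240/(-3444 - 33334) = -23240/(-36778) = -23240*(-1/36778) = 1660/2627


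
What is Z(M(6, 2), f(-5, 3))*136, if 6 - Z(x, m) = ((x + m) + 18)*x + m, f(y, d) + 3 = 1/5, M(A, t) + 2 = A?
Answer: -9248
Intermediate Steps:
M(A, t) = -2 + A
f(y, d) = -14/5 (f(y, d) = -3 + 1/5 = -14/5)
Z(x, m) = 6 - m - x*(18 + m + x) (Z(x, m) = 6 - (((x + m) + 18)*x + m) = 6 - (((m + x) + 18)*x + m) = 6 - ((18 + m + x)*x + m) = 6 - (x*(18 + m + x) + m) = 6 - (m + x*(18 + m + x)) = 6 + (-m - x*(18 + m + x)) = 6 - m - x*(18 + m + x))
Z(M(6, 2), f(-5, 3))*136 = (6 - 1*(-14/5) - (-2 + 6)**2 - 18*(-2 + 6) - 1*(-14/5)*(-2 + 6))*136 = (6 + 14/5 - 1*4**2 - 18*4 - 1*(-14/5)*4)*136 = (6 + 14/5 - 1*16 - 72 + 56/5)*136 = (6 + 14/5 - 16 - 72 + 56/5)*136 = -68*136 = -9248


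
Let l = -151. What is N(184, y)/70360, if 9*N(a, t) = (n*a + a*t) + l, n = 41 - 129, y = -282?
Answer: -68231/633240 ≈ -0.10775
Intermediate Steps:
n = -88
N(a, t) = -151/9 - 88*a/9 + a*t/9 (N(a, t) = ((-88*a + a*t) - 151)/9 = (-151 - 88*a + a*t)/9 = -151/9 - 88*a/9 + a*t/9)
N(184, y)/70360 = (-151/9 - 88/9*184 + (1/9)*184*(-282))/70360 = (-151/9 - 16192/9 - 17296/3)*(1/70360) = -68231/9*1/70360 = -68231/633240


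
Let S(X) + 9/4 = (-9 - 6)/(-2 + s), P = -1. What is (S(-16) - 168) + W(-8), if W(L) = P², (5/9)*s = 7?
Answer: -36181/212 ≈ -170.67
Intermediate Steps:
s = 63/5 (s = (9/5)*7 = 63/5 ≈ 12.600)
S(X) = -777/212 (S(X) = -9/4 + (-9 - 6)/(-2 + 63/5) = -9/4 - 15/53/5 = -9/4 - 15*5/53 = -9/4 - 75/53 = -777/212)
W(L) = 1 (W(L) = (-1)² = 1)
(S(-16) - 168) + W(-8) = (-777/212 - 168) + 1 = -36393/212 + 1 = -36181/212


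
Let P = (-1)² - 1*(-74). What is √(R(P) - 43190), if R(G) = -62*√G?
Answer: √(-43190 - 310*√3) ≈ 209.11*I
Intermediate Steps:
P = 75 (P = 1 + 74 = 75)
√(R(P) - 43190) = √(-310*√3 - 43190) = √(-43190 - 310*√3)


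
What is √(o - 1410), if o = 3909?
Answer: 7*√51 ≈ 49.990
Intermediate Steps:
√(o - 1410) = √(3909 - 1410) = √2499 = 7*√51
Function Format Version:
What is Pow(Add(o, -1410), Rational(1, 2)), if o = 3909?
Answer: Mul(7, Pow(51, Rational(1, 2))) ≈ 49.990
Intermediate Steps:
Pow(Add(o, -1410), Rational(1, 2)) = Pow(Add(3909, -1410), Rational(1, 2)) = Pow(2499, Rational(1, 2)) = Mul(7, Pow(51, Rational(1, 2)))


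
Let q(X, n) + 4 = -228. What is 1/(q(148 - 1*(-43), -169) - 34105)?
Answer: -1/34337 ≈ -2.9123e-5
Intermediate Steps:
q(X, n) = -232 (q(X, n) = -4 - 228 = -232)
1/(q(148 - 1*(-43), -169) - 34105) = 1/(-232 - 34105) = 1/(-34337) = -1/34337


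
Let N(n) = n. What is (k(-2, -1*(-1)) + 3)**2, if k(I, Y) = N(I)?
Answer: 1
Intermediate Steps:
k(I, Y) = I
(k(-2, -1*(-1)) + 3)**2 = (-2 + 3)**2 = 1**2 = 1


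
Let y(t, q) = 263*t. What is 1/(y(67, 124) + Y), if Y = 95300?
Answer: 1/112921 ≈ 8.8557e-6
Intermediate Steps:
1/(y(67, 124) + Y) = 1/(263*67 + 95300) = 1/(17621 + 95300) = 1/112921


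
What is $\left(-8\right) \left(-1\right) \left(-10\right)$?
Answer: $-80$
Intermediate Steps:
$\left(-8\right) \left(-1\right) \left(-10\right) = 8 \left(-10\right) = -80$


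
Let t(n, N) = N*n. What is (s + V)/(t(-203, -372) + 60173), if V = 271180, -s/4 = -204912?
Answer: 1090828/135689 ≈ 8.0392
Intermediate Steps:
s = 819648 (s = -4*(-204912) = 819648)
(s + V)/(t(-203, -372) + 60173) = (819648 + 271180)/(-372*(-203) + 60173) = 1090828/(75516 + 60173) = 1090828/135689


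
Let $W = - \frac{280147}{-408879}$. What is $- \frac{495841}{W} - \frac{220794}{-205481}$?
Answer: $- \frac{41658944899865241}{57564885707} \approx -7.2369 \cdot 10^{5}$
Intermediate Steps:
$W = \frac{280147}{408879}$ ($W = \left(-280147\right) \left(- \frac{1}{408879}\right) = \frac{280147}{408879} \approx 0.68516$)
$- \frac{495841}{W} - \frac{220794}{-205481} = - \frac{495841}{\frac{280147}{408879}} - \frac{220794}{-205481} = \left(-495841\right) \frac{408879}{280147} - - \frac{220794}{205481} = - \frac{202738972239}{280147} + \frac{220794}{205481} = - \frac{41658944899865241}{57564885707}$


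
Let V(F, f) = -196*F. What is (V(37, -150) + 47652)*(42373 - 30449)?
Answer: 481729600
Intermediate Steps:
(V(37, -150) + 47652)*(42373 - 30449) = (-196*37 + 47652)*(42373 - 30449) = (-7252 + 47652)*11924 = 40400*11924 = 481729600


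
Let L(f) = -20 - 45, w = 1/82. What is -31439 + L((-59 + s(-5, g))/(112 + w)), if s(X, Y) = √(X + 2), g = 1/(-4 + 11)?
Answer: -31504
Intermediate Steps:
g = ⅐ (g = 1/7 = ⅐ ≈ 0.14286)
s(X, Y) = √(2 + X)
w = 1/82 ≈ 0.012195
L(f) = -65
-31439 + L((-59 + s(-5, g))/(112 + w)) = -31439 - 65 = -31504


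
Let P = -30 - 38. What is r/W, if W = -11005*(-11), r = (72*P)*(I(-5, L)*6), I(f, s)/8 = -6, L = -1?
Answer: 1410048/121055 ≈ 11.648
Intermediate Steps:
I(f, s) = -48 (I(f, s) = 8*(-6) = -48)
P = -68
r = 1410048 (r = (72*(-68))*(-48*6) = -4896*(-288) = 1410048)
W = 121055
r/W = 1410048/121055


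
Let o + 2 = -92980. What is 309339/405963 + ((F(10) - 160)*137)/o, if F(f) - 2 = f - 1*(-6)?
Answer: 2036697950/2097069537 ≈ 0.97121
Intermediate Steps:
F(f) = 8 + f (F(f) = 2 + (f - 1*(-6)) = 2 + (f + 6) = 2 + (6 + f) = 8 + f)
o = -92982 (o = -2 - 92980 = -92982)
309339/405963 + ((F(10) - 160)*137)/o = 309339/405963 + (((8 + 10) - 160)*137)/(-92982) = 309339*(1/405963) + ((18 - 160)*137)*(-1/92982) = 34371/45107 - 142*137*(-1/92982) = 34371/45107 - 19454*(-1/92982) = 34371/45107 + 9727/46491 = 2036697950/2097069537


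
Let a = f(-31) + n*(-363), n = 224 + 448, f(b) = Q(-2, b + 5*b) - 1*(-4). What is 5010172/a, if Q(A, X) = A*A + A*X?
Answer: -1252543/60889 ≈ -20.571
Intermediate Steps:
Q(A, X) = A**2 + A*X
f(b) = 8 - 12*b (f(b) = -2*(-2 + (b + 5*b)) - 1*(-4) = -2*(-2 + 6*b) + 4 = (4 - 12*b) + 4 = 8 - 12*b)
n = 672
a = -243556 (a = (8 - 12*(-31)) + 672*(-363) = (8 + 372) - 243936 = 380 - 243936 = -243556)
5010172/a = 5010172/(-243556) = 5010172*(-1/243556) = -1252543/60889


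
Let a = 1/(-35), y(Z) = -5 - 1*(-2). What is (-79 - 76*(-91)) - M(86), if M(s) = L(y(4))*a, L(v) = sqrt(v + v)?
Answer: 6837 + I*sqrt(6)/35 ≈ 6837.0 + 0.069985*I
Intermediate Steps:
y(Z) = -3 (y(Z) = -5 + 2 = -3)
a = -1/35 ≈ -0.028571
L(v) = sqrt(2)*sqrt(v) (L(v) = sqrt(2*v) = sqrt(2)*sqrt(v))
M(s) = -I*sqrt(6)/35 (M(s) = (sqrt(2)*sqrt(-3))*(-1/35) = (sqrt(2)*(I*sqrt(3)))*(-1/35) = (I*sqrt(6))*(-1/35) = -I*sqrt(6)/35)
(-79 - 76*(-91)) - M(86) = (-79 - 76*(-91)) - (-1)*I*sqrt(6)/35 = (-79 + 6916) + I*sqrt(6)/35 = 6837 + I*sqrt(6)/35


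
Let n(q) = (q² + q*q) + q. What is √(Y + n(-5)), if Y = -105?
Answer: 2*I*√15 ≈ 7.746*I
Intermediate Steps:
n(q) = q + 2*q² (n(q) = (q² + q²) + q = 2*q² + q = q + 2*q²)
√(Y + n(-5)) = √(-105 - 5*(1 + 2*(-5))) = √(-105 - 5*(1 - 10)) = √(-105 - 5*(-9)) = √(-105 + 45) = √(-60) = 2*I*√15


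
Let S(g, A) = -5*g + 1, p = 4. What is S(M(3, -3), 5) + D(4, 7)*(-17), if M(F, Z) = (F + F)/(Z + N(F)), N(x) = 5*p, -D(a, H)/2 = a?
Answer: 2299/17 ≈ 135.24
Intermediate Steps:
D(a, H) = -2*a
N(x) = 20 (N(x) = 5*4 = 20)
M(F, Z) = 2*F/(20 + Z) (M(F, Z) = (F + F)/(Z + 20) = (2*F)/(20 + Z) = 2*F/(20 + Z))
S(g, A) = 1 - 5*g
S(M(3, -3), 5) + D(4, 7)*(-17) = (1 - 10*3/(20 - 3)) - 2*4*(-17) = (1 - 10*3/17) - 8*(-17) = (1 - 10*3/17) + 136 = (1 - 5*6/17) + 136 = (1 - 30/17) + 136 = -13/17 + 136 = 2299/17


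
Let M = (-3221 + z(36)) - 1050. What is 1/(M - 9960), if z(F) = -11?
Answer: -1/14242 ≈ -7.0215e-5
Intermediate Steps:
M = -4282 (M = (-3221 - 11) - 1050 = -3232 - 1050 = -4282)
1/(M - 9960) = 1/(-4282 - 9960) = 1/(-14242) = -1/14242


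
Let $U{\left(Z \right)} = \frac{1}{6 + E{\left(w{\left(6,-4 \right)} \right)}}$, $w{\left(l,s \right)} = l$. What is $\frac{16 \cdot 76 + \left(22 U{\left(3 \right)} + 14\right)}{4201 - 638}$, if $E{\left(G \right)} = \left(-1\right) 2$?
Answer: $\frac{353}{1018} \approx 0.34676$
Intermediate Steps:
$E{\left(G \right)} = -2$
$U{\left(Z \right)} = \frac{1}{4}$ ($U{\left(Z \right)} = \frac{1}{6 - 2} = \frac{1}{4}$)
$\frac{16 \cdot 76 + \left(22 U{\left(3 \right)} + 14\right)}{4201 - 638} = \frac{16 \cdot 76 + \left(22 \cdot \frac{1}{4} + 14\right)}{4201 - 638} = \frac{1216 + \left(\frac{11}{2} + 14\right)}{3563} = \left(1216 + \frac{39}{2}\right) \frac{1}{3563} = \frac{2471}{2} \cdot \frac{1}{3563} = \frac{353}{1018}$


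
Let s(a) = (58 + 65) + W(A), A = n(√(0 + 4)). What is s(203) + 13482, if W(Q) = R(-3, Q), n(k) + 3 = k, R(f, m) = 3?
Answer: 13608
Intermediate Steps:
n(k) = -3 + k
A = -1 (A = -3 + √(0 + 4) = -3 + √4 = -3 + 2 = -1)
W(Q) = 3
s(a) = 126 (s(a) = (58 + 65) + 3 = 123 + 3 = 126)
s(203) + 13482 = 126 + 13482 = 13608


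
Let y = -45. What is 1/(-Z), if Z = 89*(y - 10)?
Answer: 1/4895 ≈ 0.00020429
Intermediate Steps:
Z = -4895 (Z = 89*(-45 - 10) = 89*(-55) = -4895)
1/(-Z) = 1/(-1*(-4895)) = 1/4895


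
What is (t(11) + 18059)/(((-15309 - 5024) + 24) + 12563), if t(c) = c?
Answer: -9035/3873 ≈ -2.3328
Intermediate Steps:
(t(11) + 18059)/(((-15309 - 5024) + 24) + 12563) = (11 + 18059)/(((-15309 - 5024) + 24) + 12563) = 18070/((-20333 + 24) + 12563) = 18070/(-20309 + 12563) = 18070/(-7746) = 18070*(-1/7746) = -9035/3873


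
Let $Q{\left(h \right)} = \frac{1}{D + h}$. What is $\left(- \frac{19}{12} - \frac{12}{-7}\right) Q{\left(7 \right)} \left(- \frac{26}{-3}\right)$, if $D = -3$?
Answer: $\frac{143}{504} \approx 0.28373$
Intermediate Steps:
$Q{\left(h \right)} = \frac{1}{-3 + h}$
$\left(- \frac{19}{12} - \frac{12}{-7}\right) Q{\left(7 \right)} \left(- \frac{26}{-3}\right) = \frac{- \frac{19}{12} - \frac{12}{-7}}{-3 + 7} \left(- \frac{26}{-3}\right) = \frac{\left(-19\right) \frac{1}{12} - - \frac{12}{7}}{4} \left(\left(-26\right) \left(- \frac{1}{3}\right)\right) = \left(- \frac{19}{12} + \frac{12}{7}\right) \frac{1}{4} \cdot \frac{26}{3} = \frac{11}{84} \cdot \frac{1}{4} \cdot \frac{26}{3} = \frac{11}{336} \cdot \frac{26}{3} = \frac{143}{504}$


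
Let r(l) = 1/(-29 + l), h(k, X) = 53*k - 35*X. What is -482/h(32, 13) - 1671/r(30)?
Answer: -2074193/1241 ≈ -1671.4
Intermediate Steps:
h(k, X) = -35*X + 53*k
-482/h(32, 13) - 1671/r(30) = -482/(-35*13 + 53*32) - 1671/(1/(-29 + 30)) = -482/(-455 + 1696) - 1671/(1/1) = -482/1241 - 1671/1 = -482*1/1241 - 1671*1 = -482/1241 - 1671 = -2074193/1241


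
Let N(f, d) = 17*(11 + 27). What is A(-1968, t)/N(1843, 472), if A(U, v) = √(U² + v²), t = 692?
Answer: 2*√271993/323 ≈ 3.2293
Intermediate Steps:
N(f, d) = 646 (N(f, d) = 17*38 = 646)
A(-1968, t)/N(1843, 472) = √((-1968)² + 692²)/646 = √(3873024 + 478864)*(1/646) = √4351888*(1/646) = (4*√271993)*(1/646) = 2*√271993/323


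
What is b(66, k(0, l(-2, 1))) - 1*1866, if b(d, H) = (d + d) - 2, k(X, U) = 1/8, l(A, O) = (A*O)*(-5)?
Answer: -1736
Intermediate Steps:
l(A, O) = -5*A*O
k(X, U) = ⅛ (k(X, U) = 1*(⅛) = ⅛)
b(d, H) = -2 + 2*d (b(d, H) = 2*d - 2 = -2 + 2*d)
b(66, k(0, l(-2, 1))) - 1*1866 = (-2 + 2*66) - 1*1866 = (-2 + 132) - 1866 = 130 - 1866 = -1736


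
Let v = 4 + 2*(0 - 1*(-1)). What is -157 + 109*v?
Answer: 497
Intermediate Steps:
v = 6 (v = 4 + 2*(0 + 1) = 4 + 2*1 = 4 + 2 = 6)
-157 + 109*v = -157 + 109*6 = -157 + 654 = 497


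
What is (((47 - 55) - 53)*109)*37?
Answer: -246013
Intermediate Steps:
(((47 - 55) - 53)*109)*37 = ((-8 - 53)*109)*37 = -61*109*37 = -6649*37 = -246013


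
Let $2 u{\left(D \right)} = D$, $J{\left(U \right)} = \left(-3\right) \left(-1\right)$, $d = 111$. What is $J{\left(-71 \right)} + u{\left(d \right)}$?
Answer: $\frac{117}{2} \approx 58.5$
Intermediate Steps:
$J{\left(U \right)} = 3$
$u{\left(D \right)} = \frac{D}{2}$
$J{\left(-71 \right)} + u{\left(d \right)} = 3 + \frac{1}{2} \cdot 111 = 3 + \frac{111}{2} = \frac{117}{2}$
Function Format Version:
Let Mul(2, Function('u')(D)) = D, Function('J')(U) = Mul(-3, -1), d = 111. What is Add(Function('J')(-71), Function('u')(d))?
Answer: Rational(117, 2) ≈ 58.500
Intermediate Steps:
Function('J')(U) = 3
Function('u')(D) = Mul(Rational(1, 2), D)
Add(Function('J')(-71), Function('u')(d)) = Add(3, Mul(Rational(1, 2), 111)) = Add(3, Rational(111, 2)) = Rational(117, 2)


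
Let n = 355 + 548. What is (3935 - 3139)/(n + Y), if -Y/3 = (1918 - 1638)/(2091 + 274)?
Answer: 376508/426951 ≈ 0.88185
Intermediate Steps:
Y = -168/473 (Y = -3*(1918 - 1638)/(2091 + 274) = -840/2365 = -3*56/473 = -168/473 ≈ -0.35518)
n = 903
(3935 - 3139)/(n + Y) = (3935 - 3139)/(903 - 168/473) = 796/(426951/473) = 796*(473/426951) = 376508/426951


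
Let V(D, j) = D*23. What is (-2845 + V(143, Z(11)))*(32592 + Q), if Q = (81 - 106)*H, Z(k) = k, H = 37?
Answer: 14060148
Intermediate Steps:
V(D, j) = 23*D
Q = -925 (Q = (81 - 106)*37 = -25*37 = -925)
(-2845 + V(143, Z(11)))*(32592 + Q) = (-2845 + 23*143)*(32592 - 925) = (-2845 + 3289)*31667 = 444*31667 = 14060148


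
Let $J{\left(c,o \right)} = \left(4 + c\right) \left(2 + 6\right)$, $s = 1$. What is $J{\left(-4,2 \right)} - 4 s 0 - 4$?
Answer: $-4$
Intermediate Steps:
$J{\left(c,o \right)} = 32 + 8 c$ ($J{\left(c,o \right)} = \left(4 + c\right) 8 = 32 + 8 c$)
$J{\left(-4,2 \right)} - 4 s 0 - 4 = \left(32 + 8 \left(-4\right)\right) \left(-4\right) 1 \cdot 0 - 4 = \left(32 - 32\right) \left(\left(-4\right) 0\right) - 4 = 0 \cdot 0 - 4 = 0 - 4 = -4$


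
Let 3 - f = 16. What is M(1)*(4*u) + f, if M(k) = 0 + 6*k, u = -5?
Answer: -133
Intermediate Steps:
M(k) = 6*k
f = -13 (f = 3 - 1*16 = 3 - 16 = -13)
M(1)*(4*u) + f = (6*1)*(4*(-5)) - 13 = 6*(-20) - 13 = -120 - 13 = -133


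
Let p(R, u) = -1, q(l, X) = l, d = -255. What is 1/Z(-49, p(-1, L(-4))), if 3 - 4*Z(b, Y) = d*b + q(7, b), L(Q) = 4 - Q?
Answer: -4/12499 ≈ -0.00032003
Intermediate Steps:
Z(b, Y) = -1 + 255*b/4 (Z(b, Y) = 3/4 - (-255*b + 7)/4 = 3/4 - (7 - 255*b)/4 = 3/4 + (-7/4 + 255*b/4) = -1 + 255*b/4)
1/Z(-49, p(-1, L(-4))) = 1/(-1 + (255/4)*(-49)) = 1/(-1 - 12495/4) = 1/(-12499/4) = -4/12499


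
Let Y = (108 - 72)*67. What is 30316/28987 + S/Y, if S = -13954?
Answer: -165681203/34958322 ≈ -4.7394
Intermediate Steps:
Y = 2412 (Y = 36*67 = 2412)
30316/28987 + S/Y = 30316/28987 - 13954/2412 = 30316*(1/28987) - 13954*1/2412 = 30316/28987 - 6977/1206 = -165681203/34958322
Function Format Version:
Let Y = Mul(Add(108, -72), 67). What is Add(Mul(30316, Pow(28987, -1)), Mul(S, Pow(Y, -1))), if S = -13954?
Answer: Rational(-165681203, 34958322) ≈ -4.7394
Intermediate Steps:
Y = 2412 (Y = Mul(36, 67) = 2412)
Add(Mul(30316, Pow(28987, -1)), Mul(S, Pow(Y, -1))) = Add(Mul(30316, Pow(28987, -1)), Mul(-13954, Pow(2412, -1))) = Add(Mul(30316, Rational(1, 28987)), Mul(-13954, Rational(1, 2412))) = Add(Rational(30316, 28987), Rational(-6977, 1206)) = Rational(-165681203, 34958322)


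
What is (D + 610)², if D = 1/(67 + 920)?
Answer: 362489489041/974169 ≈ 3.7210e+5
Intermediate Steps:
D = 1/987 ≈ 0.0010132
(D + 610)² = (1/987 + 610)² = (602071/987)² = 362489489041/974169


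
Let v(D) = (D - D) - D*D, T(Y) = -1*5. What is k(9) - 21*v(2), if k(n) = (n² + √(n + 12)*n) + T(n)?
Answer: 160 + 9*√21 ≈ 201.24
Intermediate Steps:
T(Y) = -5
k(n) = -5 + n² + n*√(12 + n) (k(n) = (n² + √(n + 12)*n) - 5 = (n² + √(12 + n)*n) - 5 = (n² + n*√(12 + n)) - 5 = -5 + n² + n*√(12 + n))
v(D) = -D² (v(D) = 0 - D² = -D²)
k(9) - 21*v(2) = (-5 + 9² + 9*√(12 + 9)) - (-21)*2² = (-5 + 81 + 9*√21) - (-21)*4 = (76 + 9*√21) - 21*(-4) = (76 + 9*√21) + 84 = 160 + 9*√21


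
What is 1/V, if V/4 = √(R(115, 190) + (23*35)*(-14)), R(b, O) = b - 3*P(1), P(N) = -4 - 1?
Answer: -I*√2785/22280 ≈ -0.0023686*I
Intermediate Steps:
P(N) = -5
R(b, O) = 15 + b (R(b, O) = b - 3*(-5) = b + 15 = 15 + b)
V = 8*I*√2785 (V = 4*√((15 + 115) + (23*35)*(-14)) = 4*√(130 + 805*(-14)) = 4*√(130 - 11270) = 4*√(-11140) = 4*(2*I*√2785) = 8*I*√2785 ≈ 422.18*I)
1/V = 1/(8*I*√2785) = -I*√2785/22280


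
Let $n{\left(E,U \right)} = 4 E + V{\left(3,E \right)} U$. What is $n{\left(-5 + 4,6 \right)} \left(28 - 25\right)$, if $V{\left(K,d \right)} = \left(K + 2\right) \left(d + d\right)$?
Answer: $-192$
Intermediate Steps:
$V{\left(K,d \right)} = 2 d \left(2 + K\right)$ ($V{\left(K,d \right)} = \left(2 + K\right) 2 d = 2 d \left(2 + K\right)$)
$n{\left(E,U \right)} = 4 E + 10 E U$ ($n{\left(E,U \right)} = 4 E + 2 E \left(2 + 3\right) U = 4 E + 2 E 5 U = 4 E + 10 E U$)
$n{\left(-5 + 4,6 \right)} \left(28 - 25\right) = 2 \left(-5 + 4\right) \left(2 + 5 \cdot 6\right) \left(28 - 25\right) = 2 \left(-1\right) \left(2 + 30\right) 3 = 2 \left(-1\right) 32 \cdot 3 = \left(-64\right) 3 = -192$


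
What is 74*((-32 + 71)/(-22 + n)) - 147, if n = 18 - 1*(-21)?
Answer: 387/17 ≈ 22.765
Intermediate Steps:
n = 39 (n = 18 + 21 = 39)
74*((-32 + 71)/(-22 + n)) - 147 = 74*((-32 + 71)/(-22 + 39)) - 147 = 74*(39/17) - 147 = 2886/17 - 147 = 387/17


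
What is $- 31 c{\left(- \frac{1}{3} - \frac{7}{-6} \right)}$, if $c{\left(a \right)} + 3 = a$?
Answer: $\frac{403}{6} \approx 67.167$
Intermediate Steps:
$c{\left(a \right)} = -3 + a$
$- 31 c{\left(- \frac{1}{3} - \frac{7}{-6} \right)} = - 31 \left(-3 - \left(\frac{1}{3} - \frac{7}{6}\right)\right) = - 31 \left(-3 - - \frac{5}{6}\right) = - 31 \left(-3 + \left(- \frac{1}{3} + \frac{7}{6}\right)\right) = - 31 \left(-3 + \frac{5}{6}\right) = \left(-31\right) \left(- \frac{13}{6}\right) = \frac{403}{6}$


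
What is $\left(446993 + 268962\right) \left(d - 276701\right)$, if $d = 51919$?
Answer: $-160933796810$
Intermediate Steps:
$\left(446993 + 268962\right) \left(d - 276701\right) = \left(446993 + 268962\right) \left(51919 - 276701\right) = 715955 \left(-224782\right) = -160933796810$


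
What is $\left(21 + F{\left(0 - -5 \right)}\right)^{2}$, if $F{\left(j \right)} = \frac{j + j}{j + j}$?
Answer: $484$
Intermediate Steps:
$F{\left(j \right)} = 1$ ($F{\left(j \right)} = \frac{2 j}{2 j} = 2 j \frac{1}{2 j} = 1$)
$\left(21 + F{\left(0 - -5 \right)}\right)^{2} = \left(21 + 1\right)^{2} = 22^{2} = 484$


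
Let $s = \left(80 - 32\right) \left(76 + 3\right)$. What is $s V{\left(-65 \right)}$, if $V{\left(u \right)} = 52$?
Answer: $197184$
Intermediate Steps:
$s = 3792$ ($s = 48 \cdot 79 = 3792$)
$s V{\left(-65 \right)} = 3792 \cdot 52 = 197184$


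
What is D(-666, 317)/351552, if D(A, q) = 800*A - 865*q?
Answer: -807005/351552 ≈ -2.2955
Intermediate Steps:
D(A, q) = -865*q + 800*A
D(-666, 317)/351552 = (-865*317 + 800*(-666))/351552 = (-274205 - 532800)*(1/351552) = -807005*1/351552 = -807005/351552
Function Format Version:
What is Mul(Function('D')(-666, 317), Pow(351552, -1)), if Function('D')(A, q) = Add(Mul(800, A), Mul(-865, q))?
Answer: Rational(-807005, 351552) ≈ -2.2955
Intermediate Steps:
Function('D')(A, q) = Add(Mul(-865, q), Mul(800, A))
Mul(Function('D')(-666, 317), Pow(351552, -1)) = Mul(Add(Mul(-865, 317), Mul(800, -666)), Pow(351552, -1)) = Mul(Add(-274205, -532800), Rational(1, 351552)) = Mul(-807005, Rational(1, 351552)) = Rational(-807005, 351552)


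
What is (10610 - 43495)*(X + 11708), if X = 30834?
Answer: -1398993670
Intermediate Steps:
(10610 - 43495)*(X + 11708) = (10610 - 43495)*(30834 + 11708) = -32885*42542 = -1398993670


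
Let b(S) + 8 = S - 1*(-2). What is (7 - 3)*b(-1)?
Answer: -28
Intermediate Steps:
b(S) = -6 + S (b(S) = -8 + (S - 1*(-2)) = -8 + (S + 2) = -8 + (2 + S) = -6 + S)
(7 - 3)*b(-1) = (7 - 3)*(-6 - 1) = 4*(-7) = -28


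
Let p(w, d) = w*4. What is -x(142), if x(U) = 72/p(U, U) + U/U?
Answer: -80/71 ≈ -1.1268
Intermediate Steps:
p(w, d) = 4*w
x(U) = 1 + 18/U (x(U) = 72/((4*U)) + U/U = 72*(1/(4*U)) + 1 = 18/U + 1 = 1 + 18/U)
-x(142) = -(18 + 142)/142 = -160/142 = -1*80/71 = -80/71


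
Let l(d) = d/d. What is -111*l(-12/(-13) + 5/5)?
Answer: -111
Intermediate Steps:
l(d) = 1
-111*l(-12/(-13) + 5/5) = -111*1 = -111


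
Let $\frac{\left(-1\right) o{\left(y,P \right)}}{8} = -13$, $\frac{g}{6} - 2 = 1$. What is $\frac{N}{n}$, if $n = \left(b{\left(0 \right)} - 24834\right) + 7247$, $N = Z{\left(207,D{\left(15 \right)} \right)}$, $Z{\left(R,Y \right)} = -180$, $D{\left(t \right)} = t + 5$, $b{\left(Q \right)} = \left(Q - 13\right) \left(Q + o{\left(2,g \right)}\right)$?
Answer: $\frac{60}{6313} \approx 0.0095042$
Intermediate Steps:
$g = 18$ ($g = 12 + 6 \cdot 1 = 12 + 6 = 18$)
$o{\left(y,P \right)} = 104$ ($o{\left(y,P \right)} = \left(-8\right) \left(-13\right) = 104$)
$b{\left(Q \right)} = \left(-13 + Q\right) \left(104 + Q\right)$ ($b{\left(Q \right)} = \left(Q - 13\right) \left(Q + 104\right) = \left(-13 + Q\right) \left(104 + Q\right)$)
$D{\left(t \right)} = 5 + t$
$N = -180$
$n = -18939$ ($n = \left(\left(-1352 + 0^{2} + 91 \cdot 0\right) - 24834\right) + 7247 = \left(\left(-1352 + 0 + 0\right) - 24834\right) + 7247 = \left(-1352 - 24834\right) + 7247 = -26186 + 7247 = -18939$)
$\frac{N}{n} = - \frac{180}{-18939} = \left(-180\right) \left(- \frac{1}{18939}\right) = \frac{60}{6313}$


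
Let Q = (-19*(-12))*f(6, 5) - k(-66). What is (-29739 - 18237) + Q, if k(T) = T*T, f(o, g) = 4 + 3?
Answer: -50736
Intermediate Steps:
f(o, g) = 7
k(T) = T²
Q = -2760 (Q = -19*(-12)*7 - 1*(-66)² = 228*7 - 1*4356 = 1596 - 4356 = -2760)
(-29739 - 18237) + Q = (-29739 - 18237) - 2760 = -47976 - 2760 = -50736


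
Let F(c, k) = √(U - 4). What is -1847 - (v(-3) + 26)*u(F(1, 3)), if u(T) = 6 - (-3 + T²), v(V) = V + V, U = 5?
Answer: -2007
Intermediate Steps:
v(V) = 2*V
F(c, k) = 1 (F(c, k) = √(5 - 4) = √1 = 1)
u(T) = 9 - T² (u(T) = 6 + (3 - T²) = 9 - T²)
-1847 - (v(-3) + 26)*u(F(1, 3)) = -1847 - (2*(-3) + 26)*(9 - 1*1²) = -1847 - (-6 + 26)*(9 - 1*1) = -1847 - 20*(9 - 1) = -1847 - 20*8 = -1847 - 1*160 = -1847 - 160 = -2007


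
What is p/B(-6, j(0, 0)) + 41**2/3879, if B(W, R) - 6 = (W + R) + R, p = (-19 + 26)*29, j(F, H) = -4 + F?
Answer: -773989/31032 ≈ -24.942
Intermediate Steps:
p = 203 (p = 7*29 = 203)
B(W, R) = 6 + W + 2*R (B(W, R) = 6 + ((W + R) + R) = 6 + ((R + W) + R) = 6 + (W + 2*R) = 6 + W + 2*R)
p/B(-6, j(0, 0)) + 41**2/3879 = 203/(6 - 6 + 2*(-4 + 0)) + 41**2/3879 = 203/(6 - 6 + 2*(-4)) + 1681*(1/3879) = 203/(6 - 6 - 8) + 1681/3879 = 203/(-8) + 1681/3879 = 203*(-1/8) + 1681/3879 = -203/8 + 1681/3879 = -773989/31032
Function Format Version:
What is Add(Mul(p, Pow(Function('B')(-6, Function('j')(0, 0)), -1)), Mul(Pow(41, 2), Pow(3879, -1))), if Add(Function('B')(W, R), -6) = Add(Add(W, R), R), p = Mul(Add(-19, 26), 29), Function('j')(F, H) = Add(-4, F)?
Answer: Rational(-773989, 31032) ≈ -24.942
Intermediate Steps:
p = 203 (p = Mul(7, 29) = 203)
Function('B')(W, R) = Add(6, W, Mul(2, R)) (Function('B')(W, R) = Add(6, Add(Add(W, R), R)) = Add(6, Add(Add(R, W), R)) = Add(6, Add(W, Mul(2, R))) = Add(6, W, Mul(2, R)))
Add(Mul(p, Pow(Function('B')(-6, Function('j')(0, 0)), -1)), Mul(Pow(41, 2), Pow(3879, -1))) = Add(Mul(203, Pow(Add(6, -6, Mul(2, Add(-4, 0))), -1)), Mul(Pow(41, 2), Pow(3879, -1))) = Add(Mul(203, Pow(Add(6, -6, Mul(2, -4)), -1)), Mul(1681, Rational(1, 3879))) = Add(Mul(203, Pow(Add(6, -6, -8), -1)), Rational(1681, 3879)) = Add(Mul(203, Pow(-8, -1)), Rational(1681, 3879)) = Add(Mul(203, Rational(-1, 8)), Rational(1681, 3879)) = Add(Rational(-203, 8), Rational(1681, 3879)) = Rational(-773989, 31032)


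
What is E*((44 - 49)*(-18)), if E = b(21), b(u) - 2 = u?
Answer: 2070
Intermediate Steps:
b(u) = 2 + u
E = 23 (E = 2 + 21 = 23)
E*((44 - 49)*(-18)) = 23*((44 - 49)*(-18)) = 23*(-5*(-18)) = 23*90 = 2070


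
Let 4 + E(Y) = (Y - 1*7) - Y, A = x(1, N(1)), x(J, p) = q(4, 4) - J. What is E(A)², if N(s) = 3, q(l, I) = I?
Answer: 121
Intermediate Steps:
x(J, p) = 4 - J
A = 3 (A = 4 - 1*1 = 4 - 1 = 3)
E(Y) = -11 (E(Y) = -4 + ((Y - 1*7) - Y) = -4 + ((Y - 7) - Y) = -4 + ((-7 + Y) - Y) = -4 - 7 = -11)
E(A)² = (-11)² = 121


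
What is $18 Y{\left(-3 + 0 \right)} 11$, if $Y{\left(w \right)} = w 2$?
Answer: $-1188$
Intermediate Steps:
$Y{\left(w \right)} = 2 w$
$18 Y{\left(-3 + 0 \right)} 11 = 18 \cdot 2 \left(-3 + 0\right) 11 = 18 \cdot 2 \left(-3\right) 11 = 18 \left(-6\right) 11 = \left(-108\right) 11 = -1188$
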